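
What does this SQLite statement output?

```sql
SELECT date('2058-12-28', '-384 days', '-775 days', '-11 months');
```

Applying '-384 days' to 2058-12-28: counting 384 days back gives 2057-12-09.
Applying '-775 days' to 2057-12-09: counting 775 days back gives 2055-10-26.
Adding -11 months to 2055-10-26 gives 2054-11-26.

2054-11-26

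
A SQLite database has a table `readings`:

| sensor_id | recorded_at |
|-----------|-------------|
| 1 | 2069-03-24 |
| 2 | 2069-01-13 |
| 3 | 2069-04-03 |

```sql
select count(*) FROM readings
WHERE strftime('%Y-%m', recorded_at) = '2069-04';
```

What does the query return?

Rows with year-month 2069-04: 2069-04-03 → 1.

1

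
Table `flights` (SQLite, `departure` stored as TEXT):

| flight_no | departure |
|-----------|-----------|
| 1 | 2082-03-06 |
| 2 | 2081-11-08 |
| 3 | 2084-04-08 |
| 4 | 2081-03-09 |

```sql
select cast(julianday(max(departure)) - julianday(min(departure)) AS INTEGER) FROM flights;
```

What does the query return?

MIN = 2081-03-09, MAX = 2084-04-08.
22 days remain in March 2081 after the 9th (31 − 9).
Full months from April 2081 through March 2084 contribute their day counts.
Then 8 days into April 2084.
Total: 22 + 30 + 31 + 30 + 31 + 31 + 30 + 31 + 30 + 31 + 31 + 28 + 31 + 30 + 31 + 30 + 31 + 31 + 30 + 31 + 30 + 31 + 31 + 28 + 31 + 30 + 31 + 30 + 31 + 31 + 30 + 31 + 30 + 31 + 31 + 29 + 31 + 8 = 1126.

1126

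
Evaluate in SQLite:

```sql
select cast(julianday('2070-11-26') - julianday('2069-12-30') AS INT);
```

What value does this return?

1 day remains in December 2069 after the 30th (31 − 30).
Full months from January 2070 through October 2070 contribute their day counts.
Then 26 days into November 2070.
Total: 1 + 31 + 28 + 31 + 30 + 31 + 30 + 31 + 31 + 30 + 31 + 26 = 331.

331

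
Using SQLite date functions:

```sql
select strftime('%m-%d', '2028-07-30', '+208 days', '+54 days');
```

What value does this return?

04-18

First apply '+208 days', '+54 days': 2028-07-30 → 2029-04-18.
`%m-%d` extracts the month-day: 04-18.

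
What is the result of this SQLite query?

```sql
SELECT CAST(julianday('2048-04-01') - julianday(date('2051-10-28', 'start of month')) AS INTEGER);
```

-1278

`start of month` rewinds 2051-10-28 to 2051-10-01.
29 days remain in April 2048 after the 1st (30 − 1).
Full months from May 2048 through September 2051 contribute their day counts.
Then 1 day into October 2051.
Total: 29 + 31 + 30 + 31 + 31 + 30 + 31 + 30 + 31 + 31 + 28 + 31 + 30 + 31 + 30 + 31 + 31 + 30 + 31 + 30 + 31 + 31 + 28 + 31 + 30 + 31 + 30 + 31 + 31 + 30 + 31 + 30 + 31 + 31 + 28 + 31 + 30 + 31 + 30 + 31 + 31 + 30 + 1 = 1278.
The subtraction is earlier − later, so the result is −1278 → -1278.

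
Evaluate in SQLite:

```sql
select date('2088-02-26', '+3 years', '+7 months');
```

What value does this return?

2091-09-26

Adding +3 years to 2088-02-26 gives 2091-02-26.
Adding +7 months to 2091-02-26 gives 2091-09-26.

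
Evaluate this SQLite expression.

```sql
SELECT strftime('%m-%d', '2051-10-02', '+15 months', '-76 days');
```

10-18

First apply '+15 months', '-76 days': 2051-10-02 → 2052-10-18.
`%m-%d` extracts the month-day: 10-18.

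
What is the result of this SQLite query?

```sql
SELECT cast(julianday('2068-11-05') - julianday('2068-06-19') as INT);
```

139

11 days remain in June 2068 after the 19th (30 − 19).
July 2068: 31 days.
August 2068: 31 days.
September 2068: 30 days.
October 2068: 31 days.
Then 5 days into November 2068.
Total: 11 + 31 + 31 + 30 + 31 + 5 = 139.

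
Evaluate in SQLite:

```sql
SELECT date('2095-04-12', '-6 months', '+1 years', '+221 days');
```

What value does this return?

Adding -6 months to 2095-04-12 gives 2094-10-12.
Adding +1 year to 2094-10-12 gives 2095-10-12.
Applying '+221 days' to 2095-10-12: counting 221 days forward gives 2096-05-20.

2096-05-20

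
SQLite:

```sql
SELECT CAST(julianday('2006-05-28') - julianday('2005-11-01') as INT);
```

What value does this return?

29 days remain in November 2005 after the 1st (30 − 1).
December 2005: 31 days.
January 2006: 31 days.
February 2006: 28 days.
March 2006: 31 days.
April 2006: 30 days.
Then 28 days into May 2006.
Total: 29 + 31 + 31 + 28 + 31 + 30 + 28 = 208.

208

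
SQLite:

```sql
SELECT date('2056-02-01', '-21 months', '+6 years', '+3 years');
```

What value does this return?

2063-05-01

Adding -21 months to 2056-02-01 gives 2054-05-01.
Adding +6 years to 2054-05-01 gives 2060-05-01.
Adding +3 years to 2060-05-01 gives 2063-05-01.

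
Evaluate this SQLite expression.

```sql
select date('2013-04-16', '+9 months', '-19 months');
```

Adding +9 months to 2013-04-16 gives 2014-01-16.
Adding -19 months to 2014-01-16 gives 2012-06-16.

2012-06-16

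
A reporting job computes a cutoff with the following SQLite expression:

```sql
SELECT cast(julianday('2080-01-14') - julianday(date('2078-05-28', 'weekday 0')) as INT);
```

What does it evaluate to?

595

`weekday 0` advances to the next Sunday; 2078-05-28 is a Saturday, so it moves forward to 2078-05-29.
2 days remain in May 2078 after the 29th (31 − 29).
Full months from June 2078 through December 2079 contribute their day counts.
Then 14 days into January 2080.
Total: 2 + 30 + 31 + 31 + 30 + 31 + 30 + 31 + 31 + 28 + 31 + 30 + 31 + 30 + 31 + 31 + 30 + 31 + 30 + 31 + 14 = 595.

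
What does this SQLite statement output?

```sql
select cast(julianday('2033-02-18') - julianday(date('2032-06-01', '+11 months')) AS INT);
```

-72

Adding +11 months to 2032-06-01 gives 2033-05-01.
10 days remain in February 2033 after the 18th (28 − 18).
March 2033: 31 days.
April 2033: 30 days.
Then 1 day into May 2033.
Total: 10 + 31 + 30 + 1 = 72.
The subtraction is earlier − later, so the result is −72 → -72.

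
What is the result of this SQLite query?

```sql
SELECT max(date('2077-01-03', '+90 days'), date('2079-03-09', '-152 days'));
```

date('2077-01-03', '+90 days') → 2077-04-03.
date('2079-03-09', '-152 days') → 2078-10-08.
Later of the two is 2078-10-08.

2078-10-08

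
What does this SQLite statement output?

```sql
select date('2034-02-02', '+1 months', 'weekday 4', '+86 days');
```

Adding +1 month to 2034-02-02 gives 2034-03-02.
`weekday 4` advances to the next Thursday; 2034-03-02 is already a Thursday, so it stays at 2034-03-02.
Applying '+86 days' to 2034-03-02: counting 86 days forward gives 2034-05-27.

2034-05-27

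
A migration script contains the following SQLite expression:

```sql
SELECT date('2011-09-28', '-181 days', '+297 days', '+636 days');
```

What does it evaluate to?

Applying '-181 days' to 2011-09-28: counting 181 days back gives 2011-03-31.
Applying '+297 days' to 2011-03-31: counting 297 days forward gives 2012-01-22.
Applying '+636 days' to 2012-01-22: counting 636 days forward gives 2013-10-19.

2013-10-19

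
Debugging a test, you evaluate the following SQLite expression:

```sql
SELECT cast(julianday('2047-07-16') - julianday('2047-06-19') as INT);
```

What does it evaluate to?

27

11 days remain in June 2047 after the 19th (30 − 19).
Then 16 days into July 2047.
Total: 11 + 16 = 27.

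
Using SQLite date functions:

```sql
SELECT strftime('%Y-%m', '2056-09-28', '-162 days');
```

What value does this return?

2056-04

First apply '-162 days': 2056-09-28 → 2056-04-19.
`%Y-%m` extracts the year-month: 2056-04.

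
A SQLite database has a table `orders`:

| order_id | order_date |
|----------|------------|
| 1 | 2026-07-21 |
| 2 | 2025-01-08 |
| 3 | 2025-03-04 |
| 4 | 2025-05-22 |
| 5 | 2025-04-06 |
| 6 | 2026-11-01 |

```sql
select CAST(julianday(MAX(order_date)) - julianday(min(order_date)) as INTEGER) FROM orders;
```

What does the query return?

MIN = 2025-01-08, MAX = 2026-11-01.
23 days remain in January 2025 after the 8th (31 − 8).
Full months from February 2025 through October 2026 contribute their day counts.
Then 1 day into November 2026.
Total: 23 + 28 + 31 + 30 + 31 + 30 + 31 + 31 + 30 + 31 + 30 + 31 + 31 + 28 + 31 + 30 + 31 + 30 + 31 + 31 + 30 + 31 + 1 = 662.

662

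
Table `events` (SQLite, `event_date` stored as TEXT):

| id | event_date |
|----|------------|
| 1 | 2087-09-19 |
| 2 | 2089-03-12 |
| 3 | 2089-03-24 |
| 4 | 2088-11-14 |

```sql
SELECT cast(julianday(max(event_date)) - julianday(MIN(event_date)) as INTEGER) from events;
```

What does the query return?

552

MIN = 2087-09-19, MAX = 2089-03-24.
11 days remain in September 2087 after the 19th (30 − 19).
Full months from October 2087 through February 2089 contribute their day counts.
Then 24 days into March 2089.
Total: 11 + 31 + 30 + 31 + 31 + 29 + 31 + 30 + 31 + 30 + 31 + 31 + 30 + 31 + 30 + 31 + 31 + 28 + 24 = 552.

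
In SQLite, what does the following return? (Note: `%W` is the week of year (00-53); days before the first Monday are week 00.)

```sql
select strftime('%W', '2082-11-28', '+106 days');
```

10

First apply '+106 days': 2082-11-28 → 2083-03-14.
2083-03-14 is a Sunday. SQLite's %W counts Mondays since the year started; the result is 10.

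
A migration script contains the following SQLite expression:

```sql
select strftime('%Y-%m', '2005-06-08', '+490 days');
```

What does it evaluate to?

First apply '+490 days': 2005-06-08 → 2006-10-11.
`%Y-%m` extracts the year-month: 2006-10.

2006-10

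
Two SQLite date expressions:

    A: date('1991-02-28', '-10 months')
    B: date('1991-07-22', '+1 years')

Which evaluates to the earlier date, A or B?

A = 1990-04-28.
B = 1992-07-22.
A is earlier.

A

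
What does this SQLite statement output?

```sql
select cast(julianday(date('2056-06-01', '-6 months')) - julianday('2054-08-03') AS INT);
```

485

Adding -6 months to 2056-06-01 gives 2055-12-01.
28 days remain in August 2054 after the 3rd (31 − 3).
Full months from September 2054 through November 2055 contribute their day counts.
Then 1 day into December 2055.
Total: 28 + 30 + 31 + 30 + 31 + 31 + 28 + 31 + 30 + 31 + 30 + 31 + 31 + 30 + 31 + 30 + 1 = 485.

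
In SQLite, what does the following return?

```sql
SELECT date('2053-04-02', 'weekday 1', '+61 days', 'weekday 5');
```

`weekday 1` advances to the next Monday; 2053-04-02 is a Wednesday, so it moves forward to 2053-04-07.
Applying '+61 days' to 2053-04-07: counting 61 days forward gives 2053-06-07.
`weekday 5` advances to the next Friday; 2053-06-07 is a Saturday, so it moves forward to 2053-06-13.

2053-06-13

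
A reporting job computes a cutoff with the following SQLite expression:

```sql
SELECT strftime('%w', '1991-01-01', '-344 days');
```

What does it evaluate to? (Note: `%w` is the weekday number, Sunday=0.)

1

First apply '-344 days': 1991-01-01 → 1990-01-22.
1990-01-22 is a Monday; with Sunday=0 that is 1.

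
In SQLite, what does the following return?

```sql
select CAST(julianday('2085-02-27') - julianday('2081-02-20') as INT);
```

8 days remain in February 2081 after the 20th (28 − 20).
Full months from March 2081 through January 2085 contribute their day counts.
Then 27 days into February 2085.
Total: 8 + 31 + 30 + 31 + 30 + 31 + 31 + 30 + 31 + 30 + 31 + 31 + 28 + 31 + 30 + 31 + 30 + 31 + 31 + 30 + 31 + 30 + 31 + 31 + 28 + 31 + 30 + 31 + 30 + 31 + 31 + 30 + 31 + 30 + 31 + 31 + 29 + 31 + 30 + 31 + 30 + 31 + 31 + 30 + 31 + 30 + 31 + 31 + 27 = 1468.

1468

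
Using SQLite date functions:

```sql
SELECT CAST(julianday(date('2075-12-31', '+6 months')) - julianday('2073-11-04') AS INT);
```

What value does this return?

970

Adding +6 months to 2075-12-31 targets 2076-06-31. June 2076 has only 30 days, so SQLite normalizes the 1-day overflow forward to 2076-07-01.
26 days remain in November 2073 after the 4th (30 − 4).
Full months from December 2073 through June 2076 contribute their day counts.
Then 1 day into July 2076.
Total: 26 + 31 + 31 + 28 + 31 + 30 + 31 + 30 + 31 + 31 + 30 + 31 + 30 + 31 + 31 + 28 + 31 + 30 + 31 + 30 + 31 + 31 + 30 + 31 + 30 + 31 + 31 + 29 + 31 + 30 + 31 + 30 + 1 = 970.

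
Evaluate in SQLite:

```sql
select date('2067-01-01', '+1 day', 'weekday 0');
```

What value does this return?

Advancing 1 more day within January lands on 2067-01-02.
`weekday 0` advances to the next Sunday; 2067-01-02 is already a Sunday, so it stays at 2067-01-02.

2067-01-02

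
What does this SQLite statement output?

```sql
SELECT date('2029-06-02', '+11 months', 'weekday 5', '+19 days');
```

Adding +11 months to 2029-06-02 gives 2030-05-02.
`weekday 5` advances to the next Friday; 2030-05-02 is a Thursday, so it moves forward to 2030-05-03.
Advancing 19 more days within May lands on 2030-05-22.

2030-05-22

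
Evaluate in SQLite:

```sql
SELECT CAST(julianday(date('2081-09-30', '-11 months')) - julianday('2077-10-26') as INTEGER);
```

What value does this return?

1100

Adding -11 months to 2081-09-30 gives 2080-10-30.
5 days remain in October 2077 after the 26th (31 − 26).
Full months from November 2077 through September 2080 contribute their day counts.
Then 30 days into October 2080.
Total: 5 + 30 + 31 + 31 + 28 + 31 + 30 + 31 + 30 + 31 + 31 + 30 + 31 + 30 + 31 + 31 + 28 + 31 + 30 + 31 + 30 + 31 + 31 + 30 + 31 + 30 + 31 + 31 + 29 + 31 + 30 + 31 + 30 + 31 + 31 + 30 + 30 = 1100.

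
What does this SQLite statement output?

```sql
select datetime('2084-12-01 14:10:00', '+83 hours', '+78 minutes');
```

+83 hours from 2084-12-01 14:10:00 is 2084-12-05 01:10:00 (crosses midnight).
78 minutes = 1h 18m; +78 minutes from 2084-12-05 01:10:00 is 2084-12-05 02:28:00.

2084-12-05 02:28:00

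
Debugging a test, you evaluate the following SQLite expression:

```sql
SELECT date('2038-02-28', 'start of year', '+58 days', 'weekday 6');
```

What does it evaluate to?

2038-03-06

`start of year` rewinds 2038-02-28 to 2038-01-01.
Applying '+58 days' to 2038-01-01: counting 58 days forward gives 2038-02-28.
`weekday 6` advances to the next Saturday; 2038-02-28 is a Sunday, so it moves forward to 2038-03-06.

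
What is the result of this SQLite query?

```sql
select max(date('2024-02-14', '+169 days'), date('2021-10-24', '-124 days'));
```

2024-08-01

date('2024-02-14', '+169 days') → 2024-08-01.
date('2021-10-24', '-124 days') → 2021-06-22.
Later of the two is 2024-08-01.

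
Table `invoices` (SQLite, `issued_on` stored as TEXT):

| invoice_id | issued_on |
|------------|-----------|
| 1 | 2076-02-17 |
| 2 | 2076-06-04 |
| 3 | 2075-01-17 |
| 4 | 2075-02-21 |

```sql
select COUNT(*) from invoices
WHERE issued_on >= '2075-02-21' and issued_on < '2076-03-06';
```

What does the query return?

2

Rows in [2075-02-21, 2076-03-06): 2076-02-17, 2075-02-21 → 2 rows.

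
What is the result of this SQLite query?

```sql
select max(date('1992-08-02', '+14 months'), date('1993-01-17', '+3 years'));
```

date('1992-08-02', '+14 months') → 1993-10-02.
date('1993-01-17', '+3 years') → 1996-01-17.
Later of the two is 1996-01-17.

1996-01-17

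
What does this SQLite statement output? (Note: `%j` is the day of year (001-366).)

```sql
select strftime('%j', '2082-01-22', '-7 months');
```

173

First apply '-7 months': 2082-01-22 → 2081-06-22.
Day-of-year for 2081-06-22: days since 2081-01-01 inclusive = 173, zero-padded to 173.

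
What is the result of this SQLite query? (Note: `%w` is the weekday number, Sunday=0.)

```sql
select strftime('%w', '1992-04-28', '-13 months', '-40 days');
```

First apply '-13 months', '-40 days': 1992-04-28 → 1991-02-16.
1991-02-16 is a Saturday; with Sunday=0 that is 6.

6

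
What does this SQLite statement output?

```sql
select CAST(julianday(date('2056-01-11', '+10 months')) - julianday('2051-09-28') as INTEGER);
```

1871

Adding +10 months to 2056-01-11 gives 2056-11-11.
2 days remain in September 2051 after the 28th (30 − 28).
Full months from October 2051 through October 2056 contribute their day counts.
Then 11 days into November 2056.
Total: 2 + 31 + 30 + 31 + 31 + 29 + 31 + 30 + 31 + 30 + 31 + 31 + 30 + 31 + 30 + 31 + 31 + 28 + 31 + 30 + 31 + 30 + 31 + 31 + 30 + 31 + 30 + 31 + 31 + 28 + 31 + 30 + 31 + 30 + 31 + 31 + 30 + 31 + 30 + 31 + 31 + 28 + 31 + 30 + 31 + 30 + 31 + 31 + 30 + 31 + 30 + 31 + 31 + 29 + 31 + 30 + 31 + 30 + 31 + 31 + 30 + 31 + 11 = 1871.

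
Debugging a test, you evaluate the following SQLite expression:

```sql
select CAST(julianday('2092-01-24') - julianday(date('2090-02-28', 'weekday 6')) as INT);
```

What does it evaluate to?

691

`weekday 6` advances to the next Saturday; 2090-02-28 is a Tuesday, so it moves forward to 2090-03-04.
27 days remain in March 2090 after the 4th (31 − 4).
Full months from April 2090 through December 2091 contribute their day counts.
Then 24 days into January 2092.
Total: 27 + 30 + 31 + 30 + 31 + 31 + 30 + 31 + 30 + 31 + 31 + 28 + 31 + 30 + 31 + 30 + 31 + 31 + 30 + 31 + 30 + 31 + 24 = 691.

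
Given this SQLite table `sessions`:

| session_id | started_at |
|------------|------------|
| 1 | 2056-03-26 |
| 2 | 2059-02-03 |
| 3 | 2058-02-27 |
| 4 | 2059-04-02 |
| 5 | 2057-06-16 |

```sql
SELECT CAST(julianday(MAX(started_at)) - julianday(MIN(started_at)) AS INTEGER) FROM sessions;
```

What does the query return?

MIN = 2056-03-26, MAX = 2059-04-02.
5 days remain in March 2056 after the 26th (31 − 26).
Full months from April 2056 through March 2059 contribute their day counts.
Then 2 days into April 2059.
Total: 5 + 30 + 31 + 30 + 31 + 31 + 30 + 31 + 30 + 31 + 31 + 28 + 31 + 30 + 31 + 30 + 31 + 31 + 30 + 31 + 30 + 31 + 31 + 28 + 31 + 30 + 31 + 30 + 31 + 31 + 30 + 31 + 30 + 31 + 31 + 28 + 31 + 2 = 1102.

1102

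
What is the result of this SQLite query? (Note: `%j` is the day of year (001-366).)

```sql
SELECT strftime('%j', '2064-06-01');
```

153

Day-of-year for 2064-06-01: days since 2064-01-01 inclusive = 153, zero-padded to 153.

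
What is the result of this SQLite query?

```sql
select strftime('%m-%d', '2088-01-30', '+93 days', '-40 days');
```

First apply '+93 days', '-40 days': 2088-01-30 → 2088-03-23.
`%m-%d` extracts the month-day: 03-23.

03-23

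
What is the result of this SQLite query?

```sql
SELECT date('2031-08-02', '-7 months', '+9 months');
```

2031-10-02

Adding -7 months to 2031-08-02 gives 2031-01-02.
Adding +9 months to 2031-01-02 gives 2031-10-02.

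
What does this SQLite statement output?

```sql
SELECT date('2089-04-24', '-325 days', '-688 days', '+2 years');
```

Applying '-325 days' to 2089-04-24: counting 325 days back gives 2088-06-03.
Applying '-688 days' to 2088-06-03: counting 688 days back gives 2086-07-16.
Adding +2 years to 2086-07-16 gives 2088-07-16.

2088-07-16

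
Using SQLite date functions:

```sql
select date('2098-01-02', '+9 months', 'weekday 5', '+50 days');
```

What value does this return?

2098-11-22

Adding +9 months to 2098-01-02 gives 2098-10-02.
`weekday 5` advances to the next Friday; 2098-10-02 is a Thursday, so it moves forward to 2098-10-03.
Applying '+50 days' to 2098-10-03: counting 50 days forward gives 2098-11-22.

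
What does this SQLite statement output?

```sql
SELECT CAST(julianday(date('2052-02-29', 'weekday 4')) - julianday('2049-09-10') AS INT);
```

`weekday 4` advances to the next Thursday; 2052-02-29 is already a Thursday, so it stays at 2052-02-29.
20 days remain in September 2049 after the 10th (30 − 10).
Full months from October 2049 through January 2052 contribute their day counts.
Then 29 days into February 2052.
Total: 20 + 31 + 30 + 31 + 31 + 28 + 31 + 30 + 31 + 30 + 31 + 31 + 30 + 31 + 30 + 31 + 31 + 28 + 31 + 30 + 31 + 30 + 31 + 31 + 30 + 31 + 30 + 31 + 31 + 29 = 902.

902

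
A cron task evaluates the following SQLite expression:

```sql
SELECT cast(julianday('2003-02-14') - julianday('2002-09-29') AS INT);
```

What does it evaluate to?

138

1 day remains in September 2002 after the 29th (30 − 29).
October 2002: 31 days.
November 2002: 30 days.
December 2002: 31 days.
January 2003: 31 days.
Then 14 days into February 2003.
Total: 1 + 31 + 30 + 31 + 31 + 14 = 138.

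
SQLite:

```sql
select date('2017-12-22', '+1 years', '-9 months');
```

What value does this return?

Adding +1 year to 2017-12-22 gives 2018-12-22.
Adding -9 months to 2018-12-22 gives 2018-03-22.

2018-03-22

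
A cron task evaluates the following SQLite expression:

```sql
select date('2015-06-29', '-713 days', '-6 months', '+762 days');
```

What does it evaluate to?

2015-02-17

Applying '-713 days' to 2015-06-29: counting 713 days back gives 2013-07-16.
Adding -6 months to 2013-07-16 gives 2013-01-16.
Applying '+762 days' to 2013-01-16: counting 762 days forward gives 2015-02-17.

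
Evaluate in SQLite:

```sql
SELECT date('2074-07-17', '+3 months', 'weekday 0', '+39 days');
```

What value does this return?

2074-11-29

Adding +3 months to 2074-07-17 gives 2074-10-17.
`weekday 0` advances to the next Sunday; 2074-10-17 is a Wednesday, so it moves forward to 2074-10-21.
October 2074 has 31 days; 10 remain after the 21st, so 11 days reach 2074-11-01.
Advancing 28 more days within November lands on 2074-11-29.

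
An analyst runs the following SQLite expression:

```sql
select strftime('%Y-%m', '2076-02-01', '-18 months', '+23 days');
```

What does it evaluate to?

2074-08

First apply '-18 months', '+23 days': 2076-02-01 → 2074-08-24.
`%Y-%m` extracts the year-month: 2074-08.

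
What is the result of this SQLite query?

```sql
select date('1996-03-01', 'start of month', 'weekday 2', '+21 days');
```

`start of month` rewinds 1996-03-01 to 1996-03-01.
`weekday 2` advances to the next Tuesday; 1996-03-01 is a Friday, so it moves forward to 1996-03-05.
Advancing 21 more days within March lands on 1996-03-26.

1996-03-26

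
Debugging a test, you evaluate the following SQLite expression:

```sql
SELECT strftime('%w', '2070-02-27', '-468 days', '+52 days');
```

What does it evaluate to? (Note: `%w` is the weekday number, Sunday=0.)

First apply '-468 days', '+52 days': 2070-02-27 → 2069-01-07.
2069-01-07 is a Monday; with Sunday=0 that is 1.

1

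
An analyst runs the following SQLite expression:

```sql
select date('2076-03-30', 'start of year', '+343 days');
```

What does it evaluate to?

2076-12-09

`start of year` rewinds 2076-03-30 to 2076-01-01.
Applying '+343 days' to 2076-01-01: counting 343 days forward gives 2076-12-09.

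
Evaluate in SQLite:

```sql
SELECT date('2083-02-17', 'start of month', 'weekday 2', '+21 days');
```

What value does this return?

2083-02-23

`start of month` rewinds 2083-02-17 to 2083-02-01.
`weekday 2` advances to the next Tuesday; 2083-02-01 is a Monday, so it moves forward to 2083-02-02.
Advancing 21 more days within February lands on 2083-02-23.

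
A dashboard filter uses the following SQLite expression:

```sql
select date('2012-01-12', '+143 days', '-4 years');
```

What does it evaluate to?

2008-06-03

Applying '+143 days' to 2012-01-12: counting 143 days forward gives 2012-06-03.
Adding -4 years to 2012-06-03 gives 2008-06-03.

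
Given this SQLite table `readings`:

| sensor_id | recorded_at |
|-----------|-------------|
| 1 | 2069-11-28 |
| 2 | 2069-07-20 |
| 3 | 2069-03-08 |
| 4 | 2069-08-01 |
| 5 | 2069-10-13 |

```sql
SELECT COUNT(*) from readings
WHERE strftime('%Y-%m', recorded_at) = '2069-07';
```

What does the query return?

1

Rows with year-month 2069-07: 2069-07-20 → 1.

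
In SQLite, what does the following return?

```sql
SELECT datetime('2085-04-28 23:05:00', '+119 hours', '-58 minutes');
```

+119 hours from 2085-04-28 23:05:00 is 2085-05-03 22:05:00 (crosses midnight).
-58 minutes from 2085-05-03 22:05:00 is 2085-05-03 21:07:00.

2085-05-03 21:07:00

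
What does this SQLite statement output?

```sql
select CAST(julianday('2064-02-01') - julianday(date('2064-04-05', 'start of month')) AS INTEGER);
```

`start of month` rewinds 2064-04-05 to 2064-04-01.
28 days remain in February 2064 after the 1st (29 − 1).
March 2064: 31 days.
Then 1 day into April 2064.
Total: 28 + 31 + 1 = 60.
The subtraction is earlier − later, so the result is −60 → -60.

-60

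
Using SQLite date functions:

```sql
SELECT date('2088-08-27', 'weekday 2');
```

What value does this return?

`weekday 2` advances to the next Tuesday; 2088-08-27 is a Friday, so it moves forward to 2088-08-31.

2088-08-31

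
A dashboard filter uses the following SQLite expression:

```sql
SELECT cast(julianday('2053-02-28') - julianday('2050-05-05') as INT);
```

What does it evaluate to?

1030

26 days remain in May 2050 after the 5th (31 − 5).
Full months from June 2050 through January 2053 contribute their day counts.
Then 28 days into February 2053.
Total: 26 + 30 + 31 + 31 + 30 + 31 + 30 + 31 + 31 + 28 + 31 + 30 + 31 + 30 + 31 + 31 + 30 + 31 + 30 + 31 + 31 + 29 + 31 + 30 + 31 + 30 + 31 + 31 + 30 + 31 + 30 + 31 + 31 + 28 = 1030.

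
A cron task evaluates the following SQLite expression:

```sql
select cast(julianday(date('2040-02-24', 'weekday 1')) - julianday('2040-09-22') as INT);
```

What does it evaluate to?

`weekday 1` advances to the next Monday; 2040-02-24 is a Friday, so it moves forward to 2040-02-27.
2 days remain in February 2040 after the 27th (29 − 27).
Full months from March 2040 through August 2040 contribute their day counts.
Then 22 days into September 2040.
Total: 2 + 31 + 30 + 31 + 30 + 31 + 31 + 22 = 208.
The subtraction is earlier − later, so the result is −208 → -208.

-208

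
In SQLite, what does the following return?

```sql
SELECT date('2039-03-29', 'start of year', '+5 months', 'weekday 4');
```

2039-06-02

`start of year` rewinds 2039-03-29 to 2039-01-01.
Adding +5 months to 2039-01-01 gives 2039-06-01.
`weekday 4` advances to the next Thursday; 2039-06-01 is a Wednesday, so it moves forward to 2039-06-02.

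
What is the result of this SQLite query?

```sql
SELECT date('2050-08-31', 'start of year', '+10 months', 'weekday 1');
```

`start of year` rewinds 2050-08-31 to 2050-01-01.
Adding +10 months to 2050-01-01 gives 2050-11-01.
`weekday 1` advances to the next Monday; 2050-11-01 is a Tuesday, so it moves forward to 2050-11-07.

2050-11-07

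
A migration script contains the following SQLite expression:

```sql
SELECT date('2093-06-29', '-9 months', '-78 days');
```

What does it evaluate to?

2092-07-13

Adding -9 months to 2093-06-29 gives 2092-09-29.
Applying '-78 days' to 2092-09-29: counting 78 days back gives 2092-07-13.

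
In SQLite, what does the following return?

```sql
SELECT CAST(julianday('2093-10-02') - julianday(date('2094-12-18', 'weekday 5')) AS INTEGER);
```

`weekday 5` advances to the next Friday; 2094-12-18 is a Saturday, so it moves forward to 2094-12-24.
29 days remain in October 2093 after the 2nd (31 − 2).
Full months from November 2093 through November 2094 contribute their day counts.
Then 24 days into December 2094.
Total: 29 + 30 + 31 + 31 + 28 + 31 + 30 + 31 + 30 + 31 + 31 + 30 + 31 + 30 + 24 = 448.
The subtraction is earlier − later, so the result is −448 → -448.

-448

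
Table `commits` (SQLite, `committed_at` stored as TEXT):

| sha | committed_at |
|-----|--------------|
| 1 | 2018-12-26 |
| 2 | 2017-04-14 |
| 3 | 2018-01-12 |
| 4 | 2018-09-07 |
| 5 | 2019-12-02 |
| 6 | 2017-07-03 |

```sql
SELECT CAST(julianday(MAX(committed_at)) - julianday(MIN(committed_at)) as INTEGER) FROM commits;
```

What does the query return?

MIN = 2017-04-14, MAX = 2019-12-02.
16 days remain in April 2017 after the 14th (30 − 14).
Full months from May 2017 through November 2019 contribute their day counts.
Then 2 days into December 2019.
Total: 16 + 31 + 30 + 31 + 31 + 30 + 31 + 30 + 31 + 31 + 28 + 31 + 30 + 31 + 30 + 31 + 31 + 30 + 31 + 30 + 31 + 31 + 28 + 31 + 30 + 31 + 30 + 31 + 31 + 30 + 31 + 30 + 2 = 962.

962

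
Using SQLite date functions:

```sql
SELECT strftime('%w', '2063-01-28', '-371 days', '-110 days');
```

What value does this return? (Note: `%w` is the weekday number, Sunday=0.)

First apply '-371 days', '-110 days': 2063-01-28 → 2061-10-04.
2061-10-04 is a Tuesday; with Sunday=0 that is 2.

2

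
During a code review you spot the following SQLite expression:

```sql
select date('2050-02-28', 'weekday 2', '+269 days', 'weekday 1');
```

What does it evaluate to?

`weekday 2` advances to the next Tuesday; 2050-02-28 is a Monday, so it moves forward to 2050-03-01.
Applying '+269 days' to 2050-03-01: counting 269 days forward gives 2050-11-25.
`weekday 1` advances to the next Monday; 2050-11-25 is a Friday, so it moves forward to 2050-11-28.

2050-11-28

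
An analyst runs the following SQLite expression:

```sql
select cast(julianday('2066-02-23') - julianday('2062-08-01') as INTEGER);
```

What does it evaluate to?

1302

30 days remain in August 2062 after the 1st (31 − 1).
Full months from September 2062 through January 2066 contribute their day counts.
Then 23 days into February 2066.
Total: 30 + 30 + 31 + 30 + 31 + 31 + 28 + 31 + 30 + 31 + 30 + 31 + 31 + 30 + 31 + 30 + 31 + 31 + 29 + 31 + 30 + 31 + 30 + 31 + 31 + 30 + 31 + 30 + 31 + 31 + 28 + 31 + 30 + 31 + 30 + 31 + 31 + 30 + 31 + 30 + 31 + 31 + 23 = 1302.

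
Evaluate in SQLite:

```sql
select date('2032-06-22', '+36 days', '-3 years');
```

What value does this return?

2029-07-28

June 2032 has 30 days; 8 remain after the 22nd, so 9 days reach 2032-07-01.
Advancing 27 more days within July lands on 2032-07-28.
Adding -3 years to 2032-07-28 gives 2029-07-28.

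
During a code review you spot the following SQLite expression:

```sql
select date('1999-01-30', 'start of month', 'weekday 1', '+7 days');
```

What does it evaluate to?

1999-01-11

`start of month` rewinds 1999-01-30 to 1999-01-01.
`weekday 1` advances to the next Monday; 1999-01-01 is a Friday, so it moves forward to 1999-01-04.
Advancing 7 more days within January lands on 1999-01-11.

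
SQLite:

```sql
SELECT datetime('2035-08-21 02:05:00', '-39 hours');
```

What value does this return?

-39 hours from 2035-08-21 02:05:00 is 2035-08-19 11:05:00 (crosses midnight).

2035-08-19 11:05:00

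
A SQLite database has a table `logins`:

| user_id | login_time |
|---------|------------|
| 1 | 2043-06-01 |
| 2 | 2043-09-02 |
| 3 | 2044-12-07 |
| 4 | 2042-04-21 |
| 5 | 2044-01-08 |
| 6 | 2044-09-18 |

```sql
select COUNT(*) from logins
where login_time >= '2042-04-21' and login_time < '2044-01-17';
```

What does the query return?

4

Rows in [2042-04-21, 2044-01-17): 2043-06-01, 2043-09-02, 2042-04-21, 2044-01-08 → 4 rows.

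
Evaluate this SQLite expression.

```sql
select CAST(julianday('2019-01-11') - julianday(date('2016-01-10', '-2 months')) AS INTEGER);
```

1158

Adding -2 months to 2016-01-10 gives 2015-11-10.
20 days remain in November 2015 after the 10th (30 − 10).
Full months from December 2015 through December 2018 contribute their day counts.
Then 11 days into January 2019.
Total: 20 + 31 + 31 + 29 + 31 + 30 + 31 + 30 + 31 + 31 + 30 + 31 + 30 + 31 + 31 + 28 + 31 + 30 + 31 + 30 + 31 + 31 + 30 + 31 + 30 + 31 + 31 + 28 + 31 + 30 + 31 + 30 + 31 + 31 + 30 + 31 + 30 + 31 + 11 = 1158.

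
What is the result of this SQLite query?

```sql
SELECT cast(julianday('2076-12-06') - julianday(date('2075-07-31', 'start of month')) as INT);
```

`start of month` rewinds 2075-07-31 to 2075-07-01.
30 days remain in July 2075 after the 1st (31 − 1).
Full months from August 2075 through November 2076 contribute their day counts.
Then 6 days into December 2076.
Total: 30 + 31 + 30 + 31 + 30 + 31 + 31 + 29 + 31 + 30 + 31 + 30 + 31 + 31 + 30 + 31 + 30 + 6 = 524.

524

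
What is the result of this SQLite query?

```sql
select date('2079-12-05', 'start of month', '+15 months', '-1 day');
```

`start of month` rewinds 2079-12-05 to 2079-12-01.
Adding +15 months to 2079-12-01 gives 2081-03-01.
Going back 1 day from 2081-03-01 reaches 2081-02-28 (last day of February, 28 days).

2081-02-28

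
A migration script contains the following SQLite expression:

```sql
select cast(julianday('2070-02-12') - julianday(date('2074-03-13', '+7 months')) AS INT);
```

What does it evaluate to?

Adding +7 months to 2074-03-13 gives 2074-10-13.
16 days remain in February 2070 after the 12th (28 − 12).
Full months from March 2070 through September 2074 contribute their day counts.
Then 13 days into October 2074.
Total: 16 + 31 + 30 + 31 + 30 + 31 + 31 + 30 + 31 + 30 + 31 + 31 + 28 + 31 + 30 + 31 + 30 + 31 + 31 + 30 + 31 + 30 + 31 + 31 + 29 + 31 + 30 + 31 + 30 + 31 + 31 + 30 + 31 + 30 + 31 + 31 + 28 + 31 + 30 + 31 + 30 + 31 + 31 + 30 + 31 + 30 + 31 + 31 + 28 + 31 + 30 + 31 + 30 + 31 + 31 + 30 + 13 = 1704.
The subtraction is earlier − later, so the result is −1704 → -1704.

-1704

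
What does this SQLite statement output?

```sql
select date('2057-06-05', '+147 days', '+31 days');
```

Applying '+147 days' to 2057-06-05: counting 147 days forward gives 2057-10-30.
October 2057 has 31 days; 1 remain after the 30th, so 2 days reach 2057-11-01.
Advancing 29 more days within November lands on 2057-11-30.

2057-11-30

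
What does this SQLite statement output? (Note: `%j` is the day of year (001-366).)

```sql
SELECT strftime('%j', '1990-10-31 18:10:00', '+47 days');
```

351

First apply '+47 days': 1990-10-31 18:10:00 → 1990-12-17 18:10:00.
Day-of-year for 1990-12-17: days since 1990-01-01 inclusive = 351, zero-padded to 351.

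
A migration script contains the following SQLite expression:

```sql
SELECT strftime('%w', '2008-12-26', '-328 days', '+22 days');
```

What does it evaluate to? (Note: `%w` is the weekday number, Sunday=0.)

First apply '-328 days', '+22 days': 2008-12-26 → 2008-02-24.
2008-02-24 is a Sunday; with Sunday=0 that is 0.

0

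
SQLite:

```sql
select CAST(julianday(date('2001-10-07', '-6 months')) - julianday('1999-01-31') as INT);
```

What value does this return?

Adding -6 months to 2001-10-07 gives 2001-04-07.
0 days remain in January 1999 after the 31st (31 − 31).
Full months from February 1999 through March 2001 contribute their day counts.
Then 7 days into April 2001.
Total: 0 + 28 + 31 + 30 + 31 + 30 + 31 + 31 + 30 + 31 + 30 + 31 + 31 + 29 + 31 + 30 + 31 + 30 + 31 + 31 + 30 + 31 + 30 + 31 + 31 + 28 + 31 + 7 = 797.

797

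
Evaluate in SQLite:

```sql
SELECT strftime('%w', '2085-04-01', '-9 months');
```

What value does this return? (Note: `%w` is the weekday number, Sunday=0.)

First apply '-9 months': 2085-04-01 → 2084-07-01.
2084-07-01 is a Saturday; with Sunday=0 that is 6.

6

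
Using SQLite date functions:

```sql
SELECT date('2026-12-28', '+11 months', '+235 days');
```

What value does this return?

2028-07-20

Adding +11 months to 2026-12-28 gives 2027-11-28.
Applying '+235 days' to 2027-11-28: counting 235 days forward gives 2028-07-20.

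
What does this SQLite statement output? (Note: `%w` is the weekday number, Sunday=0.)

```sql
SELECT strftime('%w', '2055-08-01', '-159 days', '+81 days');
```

First apply '-159 days', '+81 days': 2055-08-01 → 2055-05-15.
2055-05-15 is a Saturday; with Sunday=0 that is 6.

6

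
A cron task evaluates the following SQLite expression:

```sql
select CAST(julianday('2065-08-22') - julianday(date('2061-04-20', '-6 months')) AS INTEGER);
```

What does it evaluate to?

1767

Adding -6 months to 2061-04-20 gives 2060-10-20.
11 days remain in October 2060 after the 20th (31 − 20).
Full months from November 2060 through July 2065 contribute their day counts.
Then 22 days into August 2065.
Total: 11 + 30 + 31 + 31 + 28 + 31 + 30 + 31 + 30 + 31 + 31 + 30 + 31 + 30 + 31 + 31 + 28 + 31 + 30 + 31 + 30 + 31 + 31 + 30 + 31 + 30 + 31 + 31 + 28 + 31 + 30 + 31 + 30 + 31 + 31 + 30 + 31 + 30 + 31 + 31 + 29 + 31 + 30 + 31 + 30 + 31 + 31 + 30 + 31 + 30 + 31 + 31 + 28 + 31 + 30 + 31 + 30 + 31 + 22 = 1767.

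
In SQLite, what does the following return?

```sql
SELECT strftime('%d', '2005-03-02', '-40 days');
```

21

First apply '-40 days': 2005-03-02 → 2005-01-21.
`%d` extracts the 2-digit day of month: 21.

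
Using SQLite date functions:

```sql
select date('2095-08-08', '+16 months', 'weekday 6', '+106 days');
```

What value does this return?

Adding +16 months to 2095-08-08 gives 2096-12-08.
`weekday 6` advances to the next Saturday; 2096-12-08 is already a Saturday, so it stays at 2096-12-08.
Applying '+106 days' to 2096-12-08: counting 106 days forward gives 2097-03-24.

2097-03-24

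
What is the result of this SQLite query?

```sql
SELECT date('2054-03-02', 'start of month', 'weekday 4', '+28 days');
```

2054-04-02

`start of month` rewinds 2054-03-02 to 2054-03-01.
`weekday 4` advances to the next Thursday; 2054-03-01 is a Sunday, so it moves forward to 2054-03-05.
March 2054 has 31 days; 26 remain after the 5th, so 27 days reach 2054-04-01.
Advancing 1 more day within April lands on 2054-04-02.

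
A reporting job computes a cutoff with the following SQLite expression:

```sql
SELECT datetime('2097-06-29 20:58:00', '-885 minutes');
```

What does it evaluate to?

2097-06-29 06:13:00

885 minutes = 14h 45m; -885 minutes from 2097-06-29 20:58:00 is 2097-06-29 06:13:00.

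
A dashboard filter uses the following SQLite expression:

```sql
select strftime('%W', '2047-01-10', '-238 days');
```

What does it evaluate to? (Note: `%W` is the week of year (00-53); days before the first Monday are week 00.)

20

First apply '-238 days': 2047-01-10 → 2046-05-17.
2046-05-17 is a Thursday. SQLite's %W counts Mondays since the year started; the result is 20.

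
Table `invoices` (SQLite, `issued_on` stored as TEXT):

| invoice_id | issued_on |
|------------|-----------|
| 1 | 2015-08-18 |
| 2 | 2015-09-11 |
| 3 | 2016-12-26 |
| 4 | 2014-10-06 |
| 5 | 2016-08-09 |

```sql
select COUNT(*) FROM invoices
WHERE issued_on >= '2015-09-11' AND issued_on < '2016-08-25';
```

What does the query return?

2

Rows in [2015-09-11, 2016-08-25): 2015-09-11, 2016-08-09 → 2 rows.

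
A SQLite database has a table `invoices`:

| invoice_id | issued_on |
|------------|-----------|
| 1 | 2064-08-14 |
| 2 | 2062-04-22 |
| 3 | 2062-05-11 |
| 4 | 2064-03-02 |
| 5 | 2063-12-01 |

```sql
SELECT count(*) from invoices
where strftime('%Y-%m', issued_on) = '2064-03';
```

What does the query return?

Rows with year-month 2064-03: 2064-03-02 → 1.

1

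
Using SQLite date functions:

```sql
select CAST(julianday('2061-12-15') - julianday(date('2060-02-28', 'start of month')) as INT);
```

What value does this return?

683

`start of month` rewinds 2060-02-28 to 2060-02-01.
28 days remain in February 2060 after the 1st (29 − 1).
Full months from March 2060 through November 2061 contribute their day counts.
Then 15 days into December 2061.
Total: 28 + 31 + 30 + 31 + 30 + 31 + 31 + 30 + 31 + 30 + 31 + 31 + 28 + 31 + 30 + 31 + 30 + 31 + 31 + 30 + 31 + 30 + 15 = 683.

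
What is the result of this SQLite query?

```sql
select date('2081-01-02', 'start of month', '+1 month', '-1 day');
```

`start of month` rewinds 2081-01-02 to 2081-01-01.
Adding +1 month to 2081-01-01 gives 2081-02-01.
Going back 1 day from 2081-02-01 reaches 2081-01-31 (last day of January, 31 days).

2081-01-31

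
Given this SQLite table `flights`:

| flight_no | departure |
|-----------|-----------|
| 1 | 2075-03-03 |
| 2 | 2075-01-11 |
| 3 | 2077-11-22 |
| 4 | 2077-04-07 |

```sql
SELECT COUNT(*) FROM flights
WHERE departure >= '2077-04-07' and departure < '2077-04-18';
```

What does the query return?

Rows in [2077-04-07, 2077-04-18): 2077-04-07 → 1 row.

1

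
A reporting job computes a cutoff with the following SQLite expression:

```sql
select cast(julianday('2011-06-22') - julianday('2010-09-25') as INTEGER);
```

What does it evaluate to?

5 days remain in September 2010 after the 25th (30 − 25).
Full months from October 2010 through May 2011 contribute their day counts.
Then 22 days into June 2011.
Total: 5 + 31 + 30 + 31 + 31 + 28 + 31 + 30 + 31 + 22 = 270.

270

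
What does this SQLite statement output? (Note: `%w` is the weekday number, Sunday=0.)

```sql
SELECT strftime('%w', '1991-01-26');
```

6

1991-01-26 is a Saturday; with Sunday=0 that is 6.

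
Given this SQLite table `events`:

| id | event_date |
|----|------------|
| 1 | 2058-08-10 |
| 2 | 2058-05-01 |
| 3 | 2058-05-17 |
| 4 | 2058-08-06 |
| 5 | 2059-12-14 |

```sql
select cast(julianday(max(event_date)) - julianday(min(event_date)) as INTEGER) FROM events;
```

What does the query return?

592

MIN = 2058-05-01, MAX = 2059-12-14.
30 days remain in May 2058 after the 1st (31 − 1).
Full months from June 2058 through November 2059 contribute their day counts.
Then 14 days into December 2059.
Total: 30 + 30 + 31 + 31 + 30 + 31 + 30 + 31 + 31 + 28 + 31 + 30 + 31 + 30 + 31 + 31 + 30 + 31 + 30 + 14 = 592.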